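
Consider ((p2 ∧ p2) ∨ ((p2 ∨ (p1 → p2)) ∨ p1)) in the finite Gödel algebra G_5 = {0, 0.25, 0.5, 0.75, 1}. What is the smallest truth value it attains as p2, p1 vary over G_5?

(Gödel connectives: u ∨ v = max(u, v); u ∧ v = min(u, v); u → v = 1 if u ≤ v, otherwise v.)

The minimum is attained at p2 = 0, p1 = 0.25:
  (p2 ∧ p2) = min(0, 0) = 0
  (p1 → p2): 0.25 > 0, so result = 0
  (p2 ∨ (p1 → p2)) = max(0, 0) = 0
  ((p2 ∨ (p1 → p2)) ∨ p1) = max(0, 0.25) = 0.25
  ((p2 ∧ p2) ∨ ((p2 ∨ (p1 → p2)) ∨ p1)) = max(0, 0.25) = 0.25
Checking all 25 assignments confirms none give a value below 0.25.

0.25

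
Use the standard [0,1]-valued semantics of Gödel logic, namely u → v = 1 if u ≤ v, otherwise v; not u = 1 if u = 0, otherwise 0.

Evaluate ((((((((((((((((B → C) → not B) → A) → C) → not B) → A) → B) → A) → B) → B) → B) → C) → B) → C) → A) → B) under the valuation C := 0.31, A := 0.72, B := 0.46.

(B → C): 0.46 > 0.31, so result = 0.31
not B: Gödel ¬ of 0.46 = 0 (operand ≠ 0)
((B → C) → not B): 0.31 > 0, so result = 0
(((B → C) → not B) → A): 0 ≤ 0.72, so result = 1
((((B → C) → not B) → A) → C): 1 > 0.31, so result = 0.31
not B: Gödel ¬ of 0.46 = 0 (operand ≠ 0)
(((((B → C) → not B) → A) → C) → not B): 0.31 > 0, so result = 0
((((((B → C) → not B) → A) → C) → not B) → A): 0 ≤ 0.72, so result = 1
(((((((B → C) → not B) → A) → C) → not B) → A) → B): 1 > 0.46, so result = 0.46
((((((((B → C) → not B) → A) → C) → not B) → A) → B) → A): 0.46 ≤ 0.72, so result = 1
(((((((((B → C) → not B) → A) → C) → not B) → A) → B) → A) → B): 1 > 0.46, so result = 0.46
((((((((((B → C) → not B) → A) → C) → not B) → A) → B) → A) → B) → B): 0.46 ≤ 0.46, so result = 1
(((((((((((B → C) → not B) → A) → C) → not B) → A) → B) → A) → B) → B) → B): 1 > 0.46, so result = 0.46
((((((((((((B → C) → not B) → A) → C) → not B) → A) → B) → A) → B) → B) → B) → C): 0.46 > 0.31, so result = 0.31
(((((((((((((B → C) → not B) → A) → C) → not B) → A) → B) → A) → B) → B) → B) → C) → B): 0.31 ≤ 0.46, so result = 1
((((((((((((((B → C) → not B) → A) → C) → not B) → A) → B) → A) → B) → B) → B) → C) → B) → C): 1 > 0.31, so result = 0.31
(((((((((((((((B → C) → not B) → A) → C) → not B) → A) → B) → A) → B) → B) → B) → C) → B) → C) → A): 0.31 ≤ 0.72, so result = 1
((((((((((((((((B → C) → not B) → A) → C) → not B) → A) → B) → A) → B) → B) → B) → C) → B) → C) → A) → B): 1 > 0.46, so result = 0.46

0.46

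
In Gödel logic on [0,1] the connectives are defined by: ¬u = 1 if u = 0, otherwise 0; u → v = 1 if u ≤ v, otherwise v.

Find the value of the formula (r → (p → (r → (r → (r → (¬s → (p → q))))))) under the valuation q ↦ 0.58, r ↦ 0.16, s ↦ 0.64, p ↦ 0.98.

¬s: Gödel ¬ of 0.64 = 0 (operand ≠ 0)
(p → q): 0.98 > 0.58, so result = 0.58
(¬s → (p → q)): 0 ≤ 0.58, so result = 1
(r → (¬s → (p → q))): 0.16 ≤ 1, so result = 1
(r → (r → (¬s → (p → q)))): 0.16 ≤ 1, so result = 1
(r → (r → (r → (¬s → (p → q))))): 0.16 ≤ 1, so result = 1
(p → (r → (r → (r → (¬s → (p → q)))))): 0.98 ≤ 1, so result = 1
(r → (p → (r → (r → (r → (¬s → (p → q))))))): 0.16 ≤ 1, so result = 1

1.00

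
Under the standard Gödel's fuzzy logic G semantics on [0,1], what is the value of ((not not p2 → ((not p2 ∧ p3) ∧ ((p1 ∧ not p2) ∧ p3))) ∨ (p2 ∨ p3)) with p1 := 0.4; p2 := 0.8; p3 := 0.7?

0.80

not p2: Gödel ¬ of 0.8 = 0 (operand ≠ 0)
not not p2: Gödel ¬ of 0 = 1 (operand is 0)
not p2: Gödel ¬ of 0.8 = 0 (operand ≠ 0)
(not p2 ∧ p3) = min(0, 0.7) = 0
not p2: Gödel ¬ of 0.8 = 0 (operand ≠ 0)
(p1 ∧ not p2) = min(0.4, 0) = 0
((p1 ∧ not p2) ∧ p3) = min(0, 0.7) = 0
((not p2 ∧ p3) ∧ ((p1 ∧ not p2) ∧ p3)) = min(0, 0) = 0
(not not p2 → ((not p2 ∧ p3) ∧ ((p1 ∧ not p2) ∧ p3))): 1 > 0, so result = 0
(p2 ∨ p3) = max(0.8, 0.7) = 0.8
((not not p2 → ((not p2 ∧ p3) ∧ ((p1 ∧ not p2) ∧ p3))) ∨ (p2 ∨ p3)) = max(0, 0.8) = 0.8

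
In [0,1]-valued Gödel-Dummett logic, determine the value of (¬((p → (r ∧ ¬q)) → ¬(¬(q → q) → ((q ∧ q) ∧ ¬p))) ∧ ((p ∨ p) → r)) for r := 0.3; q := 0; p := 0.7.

0.30

¬q: Gödel ¬ of 0 = 1 (operand is 0)
(r ∧ ¬q) = min(0.3, 1) = 0.3
(p → (r ∧ ¬q)): 0.7 > 0.3, so result = 0.3
(q → q): 0 ≤ 0, so result = 1
¬(q → q): Gödel ¬ of 1 = 0 (operand ≠ 0)
(q ∧ q) = min(0, 0) = 0
¬p: Gödel ¬ of 0.7 = 0 (operand ≠ 0)
((q ∧ q) ∧ ¬p) = min(0, 0) = 0
(¬(q → q) → ((q ∧ q) ∧ ¬p)): 0 ≤ 0, so result = 1
¬(¬(q → q) → ((q ∧ q) ∧ ¬p)): Gödel ¬ of 1 = 0 (operand ≠ 0)
((p → (r ∧ ¬q)) → ¬(¬(q → q) → ((q ∧ q) ∧ ¬p))): 0.3 > 0, so result = 0
¬((p → (r ∧ ¬q)) → ¬(¬(q → q) → ((q ∧ q) ∧ ¬p))): Gödel ¬ of 0 = 1 (operand is 0)
(p ∨ p) = max(0.7, 0.7) = 0.7
((p ∨ p) → r): 0.7 > 0.3, so result = 0.3
(¬((p → (r ∧ ¬q)) → ¬(¬(q → q) → ((q ∧ q) ∧ ¬p))) ∧ ((p ∨ p) → r)) = min(1, 0.3) = 0.3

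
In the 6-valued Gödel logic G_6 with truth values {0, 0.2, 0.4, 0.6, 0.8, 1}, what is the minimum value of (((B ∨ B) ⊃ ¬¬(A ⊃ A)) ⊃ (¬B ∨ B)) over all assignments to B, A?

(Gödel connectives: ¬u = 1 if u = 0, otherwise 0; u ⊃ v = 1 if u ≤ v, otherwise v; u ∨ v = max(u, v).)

0.20

The minimum is attained at B = 0.2, A = 0:
  (B ∨ B) = max(0.2, 0.2) = 0.2
  (A ⊃ A): 0 ≤ 0, so result = 1
  ¬(A ⊃ A): Gödel ¬ of 1 = 0 (operand ≠ 0)
  ¬¬(A ⊃ A): Gödel ¬ of 0 = 1 (operand is 0)
  ((B ∨ B) ⊃ ¬¬(A ⊃ A)): 0.2 ≤ 1, so result = 1
  ¬B: Gödel ¬ of 0.2 = 0 (operand ≠ 0)
  (¬B ∨ B) = max(0, 0.2) = 0.2
  (((B ∨ B) ⊃ ¬¬(A ⊃ A)) ⊃ (¬B ∨ B)): 1 > 0.2, so result = 0.2
Checking all 36 assignments confirms none give a value below 0.20.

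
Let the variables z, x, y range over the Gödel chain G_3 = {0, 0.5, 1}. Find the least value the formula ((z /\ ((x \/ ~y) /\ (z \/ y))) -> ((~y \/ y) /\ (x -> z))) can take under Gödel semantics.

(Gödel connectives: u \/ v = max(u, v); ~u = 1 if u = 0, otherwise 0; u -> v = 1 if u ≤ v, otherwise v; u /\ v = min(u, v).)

The minimum is attained at z = 1, x = 1, y = 0.5:
  ~y: Gödel ¬ of 0.5 = 0 (operand ≠ 0)
  (x \/ ~y) = max(1, 0) = 1
  (z \/ y) = max(1, 0.5) = 1
  ((x \/ ~y) /\ (z \/ y)) = min(1, 1) = 1
  (z /\ ((x \/ ~y) /\ (z \/ y))) = min(1, 1) = 1
  ~y: Gödel ¬ of 0.5 = 0 (operand ≠ 0)
  (~y \/ y) = max(0, 0.5) = 0.5
  (x -> z): 1 ≤ 1, so result = 1
  ((~y \/ y) /\ (x -> z)) = min(0.5, 1) = 0.5
  ((z /\ ((x \/ ~y) /\ (z \/ y))) -> ((~y \/ y) /\ (x -> z))): 1 > 0.5, so result = 0.5
Checking all 27 assignments confirms none give a value below 0.50.

0.50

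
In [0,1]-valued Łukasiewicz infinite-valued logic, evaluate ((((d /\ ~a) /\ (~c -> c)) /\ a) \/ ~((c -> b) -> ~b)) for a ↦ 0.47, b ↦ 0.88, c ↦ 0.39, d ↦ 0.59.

~a: Łukasiewicz ¬ gives 1 − 0.47 = 0.53
(d /\ ~a) = min(0.59, 0.53) = 0.53
~c: Łukasiewicz ¬ gives 1 − 0.39 = 0.61
(~c -> c): min(1, 1 − 0.61 + 0.39) = 0.78
((d /\ ~a) /\ (~c -> c)) = min(0.53, 0.78) = 0.53
(((d /\ ~a) /\ (~c -> c)) /\ a) = min(0.53, 0.47) = 0.47
(c -> b): min(1, 1 − 0.39 + 0.88) = 1
~b: Łukasiewicz ¬ gives 1 − 0.88 = 0.12
((c -> b) -> ~b): min(1, 1 − 1 + 0.12) = 0.12
~((c -> b) -> ~b): Łukasiewicz ¬ gives 1 − 0.12 = 0.88
((((d /\ ~a) /\ (~c -> c)) /\ a) \/ ~((c -> b) -> ~b)) = max(0.47, 0.88) = 0.88

0.88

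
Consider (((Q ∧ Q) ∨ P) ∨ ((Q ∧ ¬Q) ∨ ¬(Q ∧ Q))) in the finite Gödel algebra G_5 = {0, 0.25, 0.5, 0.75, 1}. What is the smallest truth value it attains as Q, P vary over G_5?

The minimum is attained at Q = 0.25, P = 0:
  (Q ∧ Q) = min(0.25, 0.25) = 0.25
  ((Q ∧ Q) ∨ P) = max(0.25, 0) = 0.25
  ¬Q: Gödel ¬ of 0.25 = 0 (operand ≠ 0)
  (Q ∧ ¬Q) = min(0.25, 0) = 0
  (Q ∧ Q) = min(0.25, 0.25) = 0.25
  ¬(Q ∧ Q): Gödel ¬ of 0.25 = 0 (operand ≠ 0)
  ((Q ∧ ¬Q) ∨ ¬(Q ∧ Q)) = max(0, 0) = 0
  (((Q ∧ Q) ∨ P) ∨ ((Q ∧ ¬Q) ∨ ¬(Q ∧ Q))) = max(0.25, 0) = 0.25
Checking all 25 assignments confirms none give a value below 0.25.

0.25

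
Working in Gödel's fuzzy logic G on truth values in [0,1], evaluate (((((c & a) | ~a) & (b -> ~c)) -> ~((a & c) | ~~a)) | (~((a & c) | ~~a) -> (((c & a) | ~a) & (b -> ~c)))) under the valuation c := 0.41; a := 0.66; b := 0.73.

(c & a) = min(0.41, 0.66) = 0.41
~a: Gödel ¬ of 0.66 = 0 (operand ≠ 0)
((c & a) | ~a) = max(0.41, 0) = 0.41
~c: Gödel ¬ of 0.41 = 0 (operand ≠ 0)
(b -> ~c): 0.73 > 0, so result = 0
(((c & a) | ~a) & (b -> ~c)) = min(0.41, 0) = 0
(a & c) = min(0.66, 0.41) = 0.41
~a: Gödel ¬ of 0.66 = 0 (operand ≠ 0)
~~a: Gödel ¬ of 0 = 1 (operand is 0)
((a & c) | ~~a) = max(0.41, 1) = 1
~((a & c) | ~~a): Gödel ¬ of 1 = 0 (operand ≠ 0)
((((c & a) | ~a) & (b -> ~c)) -> ~((a & c) | ~~a)): 0 ≤ 0, so result = 1
(a & c) = min(0.66, 0.41) = 0.41
~a: Gödel ¬ of 0.66 = 0 (operand ≠ 0)
~~a: Gödel ¬ of 0 = 1 (operand is 0)
((a & c) | ~~a) = max(0.41, 1) = 1
~((a & c) | ~~a): Gödel ¬ of 1 = 0 (operand ≠ 0)
(c & a) = min(0.41, 0.66) = 0.41
~a: Gödel ¬ of 0.66 = 0 (operand ≠ 0)
((c & a) | ~a) = max(0.41, 0) = 0.41
~c: Gödel ¬ of 0.41 = 0 (operand ≠ 0)
(b -> ~c): 0.73 > 0, so result = 0
(((c & a) | ~a) & (b -> ~c)) = min(0.41, 0) = 0
(~((a & c) | ~~a) -> (((c & a) | ~a) & (b -> ~c))): 0 ≤ 0, so result = 1
(((((c & a) | ~a) & (b -> ~c)) -> ~((a & c) | ~~a)) | (~((a & c) | ~~a) -> (((c & a) | ~a) & (b -> ~c)))) = max(1, 1) = 1

1.00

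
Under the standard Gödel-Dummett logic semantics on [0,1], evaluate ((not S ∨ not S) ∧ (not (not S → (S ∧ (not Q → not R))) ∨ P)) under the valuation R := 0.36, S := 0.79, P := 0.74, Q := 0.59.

0.00

not S: Gödel ¬ of 0.79 = 0 (operand ≠ 0)
not S: Gödel ¬ of 0.79 = 0 (operand ≠ 0)
(not S ∨ not S) = max(0, 0) = 0
not S: Gödel ¬ of 0.79 = 0 (operand ≠ 0)
not Q: Gödel ¬ of 0.59 = 0 (operand ≠ 0)
not R: Gödel ¬ of 0.36 = 0 (operand ≠ 0)
(not Q → not R): 0 ≤ 0, so result = 1
(S ∧ (not Q → not R)) = min(0.79, 1) = 0.79
(not S → (S ∧ (not Q → not R))): 0 ≤ 0.79, so result = 1
not (not S → (S ∧ (not Q → not R))): Gödel ¬ of 1 = 0 (operand ≠ 0)
(not (not S → (S ∧ (not Q → not R))) ∨ P) = max(0, 0.74) = 0.74
((not S ∨ not S) ∧ (not (not S → (S ∧ (not Q → not R))) ∨ P)) = min(0, 0.74) = 0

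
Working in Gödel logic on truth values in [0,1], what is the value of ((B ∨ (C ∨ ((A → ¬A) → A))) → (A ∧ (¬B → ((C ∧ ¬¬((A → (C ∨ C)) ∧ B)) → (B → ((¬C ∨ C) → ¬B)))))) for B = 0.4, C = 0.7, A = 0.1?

0.10

¬A: Gödel ¬ of 0.1 = 0 (operand ≠ 0)
(A → ¬A): 0.1 > 0, so result = 0
((A → ¬A) → A): 0 ≤ 0.1, so result = 1
(C ∨ ((A → ¬A) → A)) = max(0.7, 1) = 1
(B ∨ (C ∨ ((A → ¬A) → A))) = max(0.4, 1) = 1
¬B: Gödel ¬ of 0.4 = 0 (operand ≠ 0)
(C ∨ C) = max(0.7, 0.7) = 0.7
(A → (C ∨ C)): 0.1 ≤ 0.7, so result = 1
((A → (C ∨ C)) ∧ B) = min(1, 0.4) = 0.4
¬((A → (C ∨ C)) ∧ B): Gödel ¬ of 0.4 = 0 (operand ≠ 0)
¬¬((A → (C ∨ C)) ∧ B): Gödel ¬ of 0 = 1 (operand is 0)
(C ∧ ¬¬((A → (C ∨ C)) ∧ B)) = min(0.7, 1) = 0.7
¬C: Gödel ¬ of 0.7 = 0 (operand ≠ 0)
(¬C ∨ C) = max(0, 0.7) = 0.7
¬B: Gödel ¬ of 0.4 = 0 (operand ≠ 0)
((¬C ∨ C) → ¬B): 0.7 > 0, so result = 0
(B → ((¬C ∨ C) → ¬B)): 0.4 > 0, so result = 0
((C ∧ ¬¬((A → (C ∨ C)) ∧ B)) → (B → ((¬C ∨ C) → ¬B))): 0.7 > 0, so result = 0
(¬B → ((C ∧ ¬¬((A → (C ∨ C)) ∧ B)) → (B → ((¬C ∨ C) → ¬B)))): 0 ≤ 0, so result = 1
(A ∧ (¬B → ((C ∧ ¬¬((A → (C ∨ C)) ∧ B)) → (B → ((¬C ∨ C) → ¬B))))) = min(0.1, 1) = 0.1
((B ∨ (C ∨ ((A → ¬A) → A))) → (A ∧ (¬B → ((C ∧ ¬¬((A → (C ∨ C)) ∧ B)) → (B → ((¬C ∨ C) → ¬B)))))): 1 > 0.1, so result = 0.1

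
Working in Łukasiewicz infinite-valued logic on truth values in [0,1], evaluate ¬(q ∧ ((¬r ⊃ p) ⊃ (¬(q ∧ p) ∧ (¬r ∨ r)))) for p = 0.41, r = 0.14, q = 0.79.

¬r: Łukasiewicz ¬ gives 1 − 0.14 = 0.86
(¬r ⊃ p): min(1, 1 − 0.86 + 0.41) = 0.55
(q ∧ p) = min(0.79, 0.41) = 0.41
¬(q ∧ p): Łukasiewicz ¬ gives 1 − 0.41 = 0.59
¬r: Łukasiewicz ¬ gives 1 − 0.14 = 0.86
(¬r ∨ r) = max(0.86, 0.14) = 0.86
(¬(q ∧ p) ∧ (¬r ∨ r)) = min(0.59, 0.86) = 0.59
((¬r ⊃ p) ⊃ (¬(q ∧ p) ∧ (¬r ∨ r))): min(1, 1 − 0.55 + 0.59) = 1
(q ∧ ((¬r ⊃ p) ⊃ (¬(q ∧ p) ∧ (¬r ∨ r)))) = min(0.79, 1) = 0.79
¬(q ∧ ((¬r ⊃ p) ⊃ (¬(q ∧ p) ∧ (¬r ∨ r)))): Łukasiewicz ¬ gives 1 − 0.79 = 0.21

0.21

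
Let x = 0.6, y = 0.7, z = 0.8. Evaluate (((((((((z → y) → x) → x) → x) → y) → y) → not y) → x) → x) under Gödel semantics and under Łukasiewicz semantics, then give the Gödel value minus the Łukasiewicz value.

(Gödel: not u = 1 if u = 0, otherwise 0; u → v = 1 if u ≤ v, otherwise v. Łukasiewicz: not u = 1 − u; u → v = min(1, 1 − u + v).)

Gödel evaluation:
  (z → y): 0.8 > 0.7, so result = 0.7
  ((z → y) → x): 0.7 > 0.6, so result = 0.6
  (((z → y) → x) → x): 0.6 ≤ 0.6, so result = 1
  ((((z → y) → x) → x) → x): 1 > 0.6, so result = 0.6
  (((((z → y) → x) → x) → x) → y): 0.6 ≤ 0.7, so result = 1
  ((((((z → y) → x) → x) → x) → y) → y): 1 > 0.7, so result = 0.7
  not y: Gödel ¬ of 0.7 = 0 (operand ≠ 0)
  (((((((z → y) → x) → x) → x) → y) → y) → not y): 0.7 > 0, so result = 0
  ((((((((z → y) → x) → x) → x) → y) → y) → not y) → x): 0 ≤ 0.6, so result = 1
  (((((((((z → y) → x) → x) → x) → y) → y) → not y) → x) → x): 1 > 0.6, so result = 0.6
  Gödel value = 0.6
Łukasiewicz evaluation:
  (z → y): min(1, 1 − 0.8 + 0.7) = 0.9
  ((z → y) → x): min(1, 1 − 0.9 + 0.6) = 0.7
  (((z → y) → x) → x): min(1, 1 − 0.7 + 0.6) = 0.9
  ((((z → y) → x) → x) → x): min(1, 1 − 0.9 + 0.6) = 0.7
  (((((z → y) → x) → x) → x) → y): min(1, 1 − 0.7 + 0.7) = 1
  ((((((z → y) → x) → x) → x) → y) → y): min(1, 1 − 1 + 0.7) = 0.7
  not y: Łukasiewicz ¬ gives 1 − 0.7 = 0.3
  (((((((z → y) → x) → x) → x) → y) → y) → not y): min(1, 1 − 0.7 + 0.3) = 0.6
  ((((((((z → y) → x) → x) → x) → y) → y) → not y) → x): min(1, 1 − 0.6 + 0.6) = 1
  (((((((((z → y) → x) → x) → x) → y) → y) → not y) → x) → x): min(1, 1 − 1 + 0.6) = 0.6
  Łukasiewicz value = 0.6
Difference: 0.6 − 0.6 = 0.00

0.00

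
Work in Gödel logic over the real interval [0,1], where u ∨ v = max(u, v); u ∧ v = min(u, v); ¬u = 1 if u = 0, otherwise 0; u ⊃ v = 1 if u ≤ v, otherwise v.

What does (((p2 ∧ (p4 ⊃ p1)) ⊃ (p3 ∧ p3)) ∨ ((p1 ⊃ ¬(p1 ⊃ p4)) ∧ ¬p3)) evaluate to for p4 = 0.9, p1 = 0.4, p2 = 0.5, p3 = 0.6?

1.00

(p4 ⊃ p1): 0.9 > 0.4, so result = 0.4
(p2 ∧ (p4 ⊃ p1)) = min(0.5, 0.4) = 0.4
(p3 ∧ p3) = min(0.6, 0.6) = 0.6
((p2 ∧ (p4 ⊃ p1)) ⊃ (p3 ∧ p3)): 0.4 ≤ 0.6, so result = 1
(p1 ⊃ p4): 0.4 ≤ 0.9, so result = 1
¬(p1 ⊃ p4): Gödel ¬ of 1 = 0 (operand ≠ 0)
(p1 ⊃ ¬(p1 ⊃ p4)): 0.4 > 0, so result = 0
¬p3: Gödel ¬ of 0.6 = 0 (operand ≠ 0)
((p1 ⊃ ¬(p1 ⊃ p4)) ∧ ¬p3) = min(0, 0) = 0
(((p2 ∧ (p4 ⊃ p1)) ⊃ (p3 ∧ p3)) ∨ ((p1 ⊃ ¬(p1 ⊃ p4)) ∧ ¬p3)) = max(1, 0) = 1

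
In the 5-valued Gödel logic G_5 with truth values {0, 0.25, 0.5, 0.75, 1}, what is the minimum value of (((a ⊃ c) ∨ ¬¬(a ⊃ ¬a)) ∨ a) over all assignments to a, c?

The minimum is attained at a = 0.25, c = 0:
  (a ⊃ c): 0.25 > 0, so result = 0
  ¬a: Gödel ¬ of 0.25 = 0 (operand ≠ 0)
  (a ⊃ ¬a): 0.25 > 0, so result = 0
  ¬(a ⊃ ¬a): Gödel ¬ of 0 = 1 (operand is 0)
  ¬¬(a ⊃ ¬a): Gödel ¬ of 1 = 0 (operand ≠ 0)
  ((a ⊃ c) ∨ ¬¬(a ⊃ ¬a)) = max(0, 0) = 0
  (((a ⊃ c) ∨ ¬¬(a ⊃ ¬a)) ∨ a) = max(0, 0.25) = 0.25
Checking all 25 assignments confirms none give a value below 0.25.

0.25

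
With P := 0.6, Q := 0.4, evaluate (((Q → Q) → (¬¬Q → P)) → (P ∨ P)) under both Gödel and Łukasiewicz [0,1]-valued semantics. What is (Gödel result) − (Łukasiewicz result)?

Gödel evaluation:
  (Q → Q): 0.4 ≤ 0.4, so result = 1
  ¬Q: Gödel ¬ of 0.4 = 0 (operand ≠ 0)
  ¬¬Q: Gödel ¬ of 0 = 1 (operand is 0)
  (¬¬Q → P): 1 > 0.6, so result = 0.6
  ((Q → Q) → (¬¬Q → P)): 1 > 0.6, so result = 0.6
  (P ∨ P) = max(0.6, 0.6) = 0.6
  (((Q → Q) → (¬¬Q → P)) → (P ∨ P)): 0.6 ≤ 0.6, so result = 1
  Gödel value = 1
Łukasiewicz evaluation:
  (Q → Q): min(1, 1 − 0.4 + 0.4) = 1
  ¬Q: Łukasiewicz ¬ gives 1 − 0.4 = 0.6
  ¬¬Q: Łukasiewicz ¬ gives 1 − 0.6 = 0.4
  (¬¬Q → P): min(1, 1 − 0.4 + 0.6) = 1
  ((Q → Q) → (¬¬Q → P)): min(1, 1 − 1 + 1) = 1
  (P ∨ P) = max(0.6, 0.6) = 0.6
  (((Q → Q) → (¬¬Q → P)) → (P ∨ P)): min(1, 1 − 1 + 0.6) = 0.6
  Łukasiewicz value = 0.6
Difference: 1 − 0.6 = 0.40

0.40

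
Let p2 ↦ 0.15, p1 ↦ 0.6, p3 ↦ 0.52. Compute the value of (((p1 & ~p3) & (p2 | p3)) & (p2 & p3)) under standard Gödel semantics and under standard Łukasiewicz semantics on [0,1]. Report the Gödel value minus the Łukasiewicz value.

Gödel evaluation:
  ~p3: Gödel ¬ of 0.52 = 0 (operand ≠ 0)
  (p1 & ~p3) = min(0.6, 0) = 0
  (p2 | p3) = max(0.15, 0.52) = 0.52
  ((p1 & ~p3) & (p2 | p3)) = min(0, 0.52) = 0
  (p2 & p3) = min(0.15, 0.52) = 0.15
  (((p1 & ~p3) & (p2 | p3)) & (p2 & p3)) = min(0, 0.15) = 0
  Gödel value = 0
Łukasiewicz evaluation:
  ~p3: Łukasiewicz ¬ gives 1 − 0.52 = 0.48
  (p1 & ~p3) = min(0.6, 0.48) = 0.48
  (p2 | p3) = max(0.15, 0.52) = 0.52
  ((p1 & ~p3) & (p2 | p3)) = min(0.48, 0.52) = 0.48
  (p2 & p3) = min(0.15, 0.52) = 0.15
  (((p1 & ~p3) & (p2 | p3)) & (p2 & p3)) = min(0.48, 0.15) = 0.15
  Łukasiewicz value = 0.15
Difference: 0 − 0.15 = -0.15

-0.15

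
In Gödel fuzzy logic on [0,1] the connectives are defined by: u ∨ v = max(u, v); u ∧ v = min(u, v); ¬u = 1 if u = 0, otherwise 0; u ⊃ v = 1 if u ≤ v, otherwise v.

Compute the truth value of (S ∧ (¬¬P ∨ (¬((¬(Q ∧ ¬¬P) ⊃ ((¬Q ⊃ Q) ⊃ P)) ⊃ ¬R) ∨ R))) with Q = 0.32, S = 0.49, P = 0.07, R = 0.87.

0.49

¬P: Gödel ¬ of 0.07 = 0 (operand ≠ 0)
¬¬P: Gödel ¬ of 0 = 1 (operand is 0)
¬P: Gödel ¬ of 0.07 = 0 (operand ≠ 0)
¬¬P: Gödel ¬ of 0 = 1 (operand is 0)
(Q ∧ ¬¬P) = min(0.32, 1) = 0.32
¬(Q ∧ ¬¬P): Gödel ¬ of 0.32 = 0 (operand ≠ 0)
¬Q: Gödel ¬ of 0.32 = 0 (operand ≠ 0)
(¬Q ⊃ Q): 0 ≤ 0.32, so result = 1
((¬Q ⊃ Q) ⊃ P): 1 > 0.07, so result = 0.07
(¬(Q ∧ ¬¬P) ⊃ ((¬Q ⊃ Q) ⊃ P)): 0 ≤ 0.07, so result = 1
¬R: Gödel ¬ of 0.87 = 0 (operand ≠ 0)
((¬(Q ∧ ¬¬P) ⊃ ((¬Q ⊃ Q) ⊃ P)) ⊃ ¬R): 1 > 0, so result = 0
¬((¬(Q ∧ ¬¬P) ⊃ ((¬Q ⊃ Q) ⊃ P)) ⊃ ¬R): Gödel ¬ of 0 = 1 (operand is 0)
(¬((¬(Q ∧ ¬¬P) ⊃ ((¬Q ⊃ Q) ⊃ P)) ⊃ ¬R) ∨ R) = max(1, 0.87) = 1
(¬¬P ∨ (¬((¬(Q ∧ ¬¬P) ⊃ ((¬Q ⊃ Q) ⊃ P)) ⊃ ¬R) ∨ R)) = max(1, 1) = 1
(S ∧ (¬¬P ∨ (¬((¬(Q ∧ ¬¬P) ⊃ ((¬Q ⊃ Q) ⊃ P)) ⊃ ¬R) ∨ R))) = min(0.49, 1) = 0.49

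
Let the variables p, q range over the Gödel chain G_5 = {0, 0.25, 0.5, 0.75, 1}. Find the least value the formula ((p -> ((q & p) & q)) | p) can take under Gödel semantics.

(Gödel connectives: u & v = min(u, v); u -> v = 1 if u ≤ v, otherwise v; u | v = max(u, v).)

0.25

The minimum is attained at p = 0.25, q = 0:
  (q & p) = min(0, 0.25) = 0
  ((q & p) & q) = min(0, 0) = 0
  (p -> ((q & p) & q)): 0.25 > 0, so result = 0
  ((p -> ((q & p) & q)) | p) = max(0, 0.25) = 0.25
Checking all 25 assignments confirms none give a value below 0.25.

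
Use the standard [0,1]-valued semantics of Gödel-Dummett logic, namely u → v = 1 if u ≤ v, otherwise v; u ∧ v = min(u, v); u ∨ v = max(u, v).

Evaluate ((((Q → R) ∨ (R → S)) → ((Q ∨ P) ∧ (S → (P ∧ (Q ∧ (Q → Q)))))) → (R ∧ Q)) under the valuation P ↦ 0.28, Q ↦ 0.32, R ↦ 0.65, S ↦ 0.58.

(Q → R): 0.32 ≤ 0.65, so result = 1
(R → S): 0.65 > 0.58, so result = 0.58
((Q → R) ∨ (R → S)) = max(1, 0.58) = 1
(Q ∨ P) = max(0.32, 0.28) = 0.32
(Q → Q): 0.32 ≤ 0.32, so result = 1
(Q ∧ (Q → Q)) = min(0.32, 1) = 0.32
(P ∧ (Q ∧ (Q → Q))) = min(0.28, 0.32) = 0.28
(S → (P ∧ (Q ∧ (Q → Q)))): 0.58 > 0.28, so result = 0.28
((Q ∨ P) ∧ (S → (P ∧ (Q ∧ (Q → Q))))) = min(0.32, 0.28) = 0.28
(((Q → R) ∨ (R → S)) → ((Q ∨ P) ∧ (S → (P ∧ (Q ∧ (Q → Q)))))): 1 > 0.28, so result = 0.28
(R ∧ Q) = min(0.65, 0.32) = 0.32
((((Q → R) ∨ (R → S)) → ((Q ∨ P) ∧ (S → (P ∧ (Q ∧ (Q → Q)))))) → (R ∧ Q)): 0.28 ≤ 0.32, so result = 1

1.00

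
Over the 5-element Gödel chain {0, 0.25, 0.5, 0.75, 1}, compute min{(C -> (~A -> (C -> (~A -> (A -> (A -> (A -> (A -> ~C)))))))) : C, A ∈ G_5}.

1.00

Every assignment gives 1. For instance at C = 0, A = 0:
  ~A: Gödel ¬ of 0 = 1 (operand is 0)
  ~A: Gödel ¬ of 0 = 1 (operand is 0)
  ~C: Gödel ¬ of 0 = 1 (operand is 0)
  (A -> ~C): 0 ≤ 1, so result = 1
  (A -> (A -> ~C)): 0 ≤ 1, so result = 1
  (A -> (A -> (A -> ~C))): 0 ≤ 1, so result = 1
  (A -> (A -> (A -> (A -> ~C)))): 0 ≤ 1, so result = 1
  (~A -> (A -> (A -> (A -> (A -> ~C))))): 1 ≤ 1, so result = 1
  (C -> (~A -> (A -> (A -> (A -> (A -> ~C)))))): 0 ≤ 1, so result = 1
  (~A -> (C -> (~A -> (A -> (A -> (A -> (A -> ~C))))))): 1 ≤ 1, so result = 1
  (C -> (~A -> (C -> (~A -> (A -> (A -> (A -> (A -> ~C)))))))): 0 ≤ 1, so result = 1
All 25 assignments give value 1 — the formula is a G_5-tautology.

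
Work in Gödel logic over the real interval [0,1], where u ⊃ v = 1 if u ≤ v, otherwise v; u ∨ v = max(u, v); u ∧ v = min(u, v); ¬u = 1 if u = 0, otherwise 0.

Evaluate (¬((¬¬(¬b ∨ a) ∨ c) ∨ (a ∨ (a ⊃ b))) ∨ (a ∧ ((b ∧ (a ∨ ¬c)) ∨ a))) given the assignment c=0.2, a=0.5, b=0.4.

¬b: Gödel ¬ of 0.4 = 0 (operand ≠ 0)
(¬b ∨ a) = max(0, 0.5) = 0.5
¬(¬b ∨ a): Gödel ¬ of 0.5 = 0 (operand ≠ 0)
¬¬(¬b ∨ a): Gödel ¬ of 0 = 1 (operand is 0)
(¬¬(¬b ∨ a) ∨ c) = max(1, 0.2) = 1
(a ⊃ b): 0.5 > 0.4, so result = 0.4
(a ∨ (a ⊃ b)) = max(0.5, 0.4) = 0.5
((¬¬(¬b ∨ a) ∨ c) ∨ (a ∨ (a ⊃ b))) = max(1, 0.5) = 1
¬((¬¬(¬b ∨ a) ∨ c) ∨ (a ∨ (a ⊃ b))): Gödel ¬ of 1 = 0 (operand ≠ 0)
¬c: Gödel ¬ of 0.2 = 0 (operand ≠ 0)
(a ∨ ¬c) = max(0.5, 0) = 0.5
(b ∧ (a ∨ ¬c)) = min(0.4, 0.5) = 0.4
((b ∧ (a ∨ ¬c)) ∨ a) = max(0.4, 0.5) = 0.5
(a ∧ ((b ∧ (a ∨ ¬c)) ∨ a)) = min(0.5, 0.5) = 0.5
(¬((¬¬(¬b ∨ a) ∨ c) ∨ (a ∨ (a ⊃ b))) ∨ (a ∧ ((b ∧ (a ∨ ¬c)) ∨ a))) = max(0, 0.5) = 0.5

0.50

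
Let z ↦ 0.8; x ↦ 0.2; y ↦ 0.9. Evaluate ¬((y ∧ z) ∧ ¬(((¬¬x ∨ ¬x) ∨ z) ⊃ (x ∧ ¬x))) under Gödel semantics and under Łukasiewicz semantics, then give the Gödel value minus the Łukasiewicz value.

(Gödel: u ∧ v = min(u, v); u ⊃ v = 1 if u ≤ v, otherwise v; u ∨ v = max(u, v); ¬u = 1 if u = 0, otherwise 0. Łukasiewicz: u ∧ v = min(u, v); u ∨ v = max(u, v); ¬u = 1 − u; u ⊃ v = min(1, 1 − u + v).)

-0.40

Gödel evaluation:
  (y ∧ z) = min(0.9, 0.8) = 0.8
  ¬x: Gödel ¬ of 0.2 = 0 (operand ≠ 0)
  ¬¬x: Gödel ¬ of 0 = 1 (operand is 0)
  ¬x: Gödel ¬ of 0.2 = 0 (operand ≠ 0)
  (¬¬x ∨ ¬x) = max(1, 0) = 1
  ((¬¬x ∨ ¬x) ∨ z) = max(1, 0.8) = 1
  ¬x: Gödel ¬ of 0.2 = 0 (operand ≠ 0)
  (x ∧ ¬x) = min(0.2, 0) = 0
  (((¬¬x ∨ ¬x) ∨ z) ⊃ (x ∧ ¬x)): 1 > 0, so result = 0
  ¬(((¬¬x ∨ ¬x) ∨ z) ⊃ (x ∧ ¬x)): Gödel ¬ of 0 = 1 (operand is 0)
  ((y ∧ z) ∧ ¬(((¬¬x ∨ ¬x) ∨ z) ⊃ (x ∧ ¬x))) = min(0.8, 1) = 0.8
  ¬((y ∧ z) ∧ ¬(((¬¬x ∨ ¬x) ∨ z) ⊃ (x ∧ ¬x))): Gödel ¬ of 0.8 = 0 (operand ≠ 0)
  Gödel value = 0
Łukasiewicz evaluation:
  (y ∧ z) = min(0.9, 0.8) = 0.8
  ¬x: Łukasiewicz ¬ gives 1 − 0.2 = 0.8
  ¬¬x: Łukasiewicz ¬ gives 1 − 0.8 = 0.2
  ¬x: Łukasiewicz ¬ gives 1 − 0.2 = 0.8
  (¬¬x ∨ ¬x) = max(0.2, 0.8) = 0.8
  ((¬¬x ∨ ¬x) ∨ z) = max(0.8, 0.8) = 0.8
  ¬x: Łukasiewicz ¬ gives 1 − 0.2 = 0.8
  (x ∧ ¬x) = min(0.2, 0.8) = 0.2
  (((¬¬x ∨ ¬x) ∨ z) ⊃ (x ∧ ¬x)): min(1, 1 − 0.8 + 0.2) = 0.4
  ¬(((¬¬x ∨ ¬x) ∨ z) ⊃ (x ∧ ¬x)): Łukasiewicz ¬ gives 1 − 0.4 = 0.6
  ((y ∧ z) ∧ ¬(((¬¬x ∨ ¬x) ∨ z) ⊃ (x ∧ ¬x))) = min(0.8, 0.6) = 0.6
  ¬((y ∧ z) ∧ ¬(((¬¬x ∨ ¬x) ∨ z) ⊃ (x ∧ ¬x))): Łukasiewicz ¬ gives 1 − 0.6 = 0.4
  Łukasiewicz value = 0.4
Difference: 0 − 0.4 = -0.40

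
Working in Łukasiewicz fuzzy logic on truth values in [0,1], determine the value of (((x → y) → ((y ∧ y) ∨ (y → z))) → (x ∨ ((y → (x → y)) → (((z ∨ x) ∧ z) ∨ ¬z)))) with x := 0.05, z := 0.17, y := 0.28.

(x → y): min(1, 1 − 0.05 + 0.28) = 1
(y ∧ y) = min(0.28, 0.28) = 0.28
(y → z): min(1, 1 − 0.28 + 0.17) = 0.89
((y ∧ y) ∨ (y → z)) = max(0.28, 0.89) = 0.89
((x → y) → ((y ∧ y) ∨ (y → z))): min(1, 1 − 1 + 0.89) = 0.89
(x → y): min(1, 1 − 0.05 + 0.28) = 1
(y → (x → y)): min(1, 1 − 0.28 + 1) = 1
(z ∨ x) = max(0.17, 0.05) = 0.17
((z ∨ x) ∧ z) = min(0.17, 0.17) = 0.17
¬z: Łukasiewicz ¬ gives 1 − 0.17 = 0.83
(((z ∨ x) ∧ z) ∨ ¬z) = max(0.17, 0.83) = 0.83
((y → (x → y)) → (((z ∨ x) ∧ z) ∨ ¬z)): min(1, 1 − 1 + 0.83) = 0.83
(x ∨ ((y → (x → y)) → (((z ∨ x) ∧ z) ∨ ¬z))) = max(0.05, 0.83) = 0.83
(((x → y) → ((y ∧ y) ∨ (y → z))) → (x ∨ ((y → (x → y)) → (((z ∨ x) ∧ z) ∨ ¬z)))): min(1, 1 − 0.89 + 0.83) = 0.94

0.94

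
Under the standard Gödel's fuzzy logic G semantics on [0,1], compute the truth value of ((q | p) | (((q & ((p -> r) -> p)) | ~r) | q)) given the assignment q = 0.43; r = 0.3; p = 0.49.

(q | p) = max(0.43, 0.49) = 0.49
(p -> r): 0.49 > 0.3, so result = 0.3
((p -> r) -> p): 0.3 ≤ 0.49, so result = 1
(q & ((p -> r) -> p)) = min(0.43, 1) = 0.43
~r: Gödel ¬ of 0.3 = 0 (operand ≠ 0)
((q & ((p -> r) -> p)) | ~r) = max(0.43, 0) = 0.43
(((q & ((p -> r) -> p)) | ~r) | q) = max(0.43, 0.43) = 0.43
((q | p) | (((q & ((p -> r) -> p)) | ~r) | q)) = max(0.49, 0.43) = 0.49

0.49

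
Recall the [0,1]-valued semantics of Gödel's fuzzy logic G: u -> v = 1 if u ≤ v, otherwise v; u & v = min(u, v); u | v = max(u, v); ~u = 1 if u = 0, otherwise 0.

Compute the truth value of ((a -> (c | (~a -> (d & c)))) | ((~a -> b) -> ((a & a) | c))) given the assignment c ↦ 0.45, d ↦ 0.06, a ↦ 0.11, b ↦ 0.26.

1.00

~a: Gödel ¬ of 0.11 = 0 (operand ≠ 0)
(d & c) = min(0.06, 0.45) = 0.06
(~a -> (d & c)): 0 ≤ 0.06, so result = 1
(c | (~a -> (d & c))) = max(0.45, 1) = 1
(a -> (c | (~a -> (d & c)))): 0.11 ≤ 1, so result = 1
~a: Gödel ¬ of 0.11 = 0 (operand ≠ 0)
(~a -> b): 0 ≤ 0.26, so result = 1
(a & a) = min(0.11, 0.11) = 0.11
((a & a) | c) = max(0.11, 0.45) = 0.45
((~a -> b) -> ((a & a) | c)): 1 > 0.45, so result = 0.45
((a -> (c | (~a -> (d & c)))) | ((~a -> b) -> ((a & a) | c))) = max(1, 0.45) = 1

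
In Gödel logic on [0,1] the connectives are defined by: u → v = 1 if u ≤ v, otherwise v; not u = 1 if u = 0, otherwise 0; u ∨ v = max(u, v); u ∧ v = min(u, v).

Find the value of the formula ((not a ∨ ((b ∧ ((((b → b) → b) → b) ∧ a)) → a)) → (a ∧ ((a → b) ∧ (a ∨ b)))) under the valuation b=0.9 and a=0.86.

0.86

not a: Gödel ¬ of 0.86 = 0 (operand ≠ 0)
(b → b): 0.9 ≤ 0.9, so result = 1
((b → b) → b): 1 > 0.9, so result = 0.9
(((b → b) → b) → b): 0.9 ≤ 0.9, so result = 1
((((b → b) → b) → b) ∧ a) = min(1, 0.86) = 0.86
(b ∧ ((((b → b) → b) → b) ∧ a)) = min(0.9, 0.86) = 0.86
((b ∧ ((((b → b) → b) → b) ∧ a)) → a): 0.86 ≤ 0.86, so result = 1
(not a ∨ ((b ∧ ((((b → b) → b) → b) ∧ a)) → a)) = max(0, 1) = 1
(a → b): 0.86 ≤ 0.9, so result = 1
(a ∨ b) = max(0.86, 0.9) = 0.9
((a → b) ∧ (a ∨ b)) = min(1, 0.9) = 0.9
(a ∧ ((a → b) ∧ (a ∨ b))) = min(0.86, 0.9) = 0.86
((not a ∨ ((b ∧ ((((b → b) → b) → b) ∧ a)) → a)) → (a ∧ ((a → b) ∧ (a ∨ b)))): 1 > 0.86, so result = 0.86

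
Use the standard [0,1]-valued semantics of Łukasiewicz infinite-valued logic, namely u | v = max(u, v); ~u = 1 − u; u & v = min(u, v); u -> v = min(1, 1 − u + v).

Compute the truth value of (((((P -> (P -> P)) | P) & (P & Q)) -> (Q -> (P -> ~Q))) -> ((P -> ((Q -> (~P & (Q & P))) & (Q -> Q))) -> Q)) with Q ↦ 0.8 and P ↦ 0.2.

0.80

(P -> P): min(1, 1 − 0.2 + 0.2) = 1
(P -> (P -> P)): min(1, 1 − 0.2 + 1) = 1
((P -> (P -> P)) | P) = max(1, 0.2) = 1
(P & Q) = min(0.2, 0.8) = 0.2
(((P -> (P -> P)) | P) & (P & Q)) = min(1, 0.2) = 0.2
~Q: Łukasiewicz ¬ gives 1 − 0.8 = 0.2
(P -> ~Q): min(1, 1 − 0.2 + 0.2) = 1
(Q -> (P -> ~Q)): min(1, 1 − 0.8 + 1) = 1
((((P -> (P -> P)) | P) & (P & Q)) -> (Q -> (P -> ~Q))): min(1, 1 − 0.2 + 1) = 1
~P: Łukasiewicz ¬ gives 1 − 0.2 = 0.8
(Q & P) = min(0.8, 0.2) = 0.2
(~P & (Q & P)) = min(0.8, 0.2) = 0.2
(Q -> (~P & (Q & P))): min(1, 1 − 0.8 + 0.2) = 0.4
(Q -> Q): min(1, 1 − 0.8 + 0.8) = 1
((Q -> (~P & (Q & P))) & (Q -> Q)) = min(0.4, 1) = 0.4
(P -> ((Q -> (~P & (Q & P))) & (Q -> Q))): min(1, 1 − 0.2 + 0.4) = 1
((P -> ((Q -> (~P & (Q & P))) & (Q -> Q))) -> Q): min(1, 1 − 1 + 0.8) = 0.8
(((((P -> (P -> P)) | P) & (P & Q)) -> (Q -> (P -> ~Q))) -> ((P -> ((Q -> (~P & (Q & P))) & (Q -> Q))) -> Q)): min(1, 1 − 1 + 0.8) = 0.8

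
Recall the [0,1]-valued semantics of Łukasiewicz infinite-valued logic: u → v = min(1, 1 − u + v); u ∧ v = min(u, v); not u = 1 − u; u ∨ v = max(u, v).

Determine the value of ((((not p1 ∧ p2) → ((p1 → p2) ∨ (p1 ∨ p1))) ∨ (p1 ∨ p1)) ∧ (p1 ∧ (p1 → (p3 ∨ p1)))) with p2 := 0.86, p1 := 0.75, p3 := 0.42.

not p1: Łukasiewicz ¬ gives 1 − 0.75 = 0.25
(not p1 ∧ p2) = min(0.25, 0.86) = 0.25
(p1 → p2): min(1, 1 − 0.75 + 0.86) = 1
(p1 ∨ p1) = max(0.75, 0.75) = 0.75
((p1 → p2) ∨ (p1 ∨ p1)) = max(1, 0.75) = 1
((not p1 ∧ p2) → ((p1 → p2) ∨ (p1 ∨ p1))): min(1, 1 − 0.25 + 1) = 1
(p1 ∨ p1) = max(0.75, 0.75) = 0.75
(((not p1 ∧ p2) → ((p1 → p2) ∨ (p1 ∨ p1))) ∨ (p1 ∨ p1)) = max(1, 0.75) = 1
(p3 ∨ p1) = max(0.42, 0.75) = 0.75
(p1 → (p3 ∨ p1)): min(1, 1 − 0.75 + 0.75) = 1
(p1 ∧ (p1 → (p3 ∨ p1))) = min(0.75, 1) = 0.75
((((not p1 ∧ p2) → ((p1 → p2) ∨ (p1 ∨ p1))) ∨ (p1 ∨ p1)) ∧ (p1 ∧ (p1 → (p3 ∨ p1)))) = min(1, 0.75) = 0.75

0.75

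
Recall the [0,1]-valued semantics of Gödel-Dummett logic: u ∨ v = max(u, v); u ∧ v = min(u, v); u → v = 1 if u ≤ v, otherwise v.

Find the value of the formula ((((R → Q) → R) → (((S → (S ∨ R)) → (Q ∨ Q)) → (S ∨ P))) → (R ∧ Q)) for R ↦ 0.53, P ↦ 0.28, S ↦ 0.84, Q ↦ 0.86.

(R → Q): 0.53 ≤ 0.86, so result = 1
((R → Q) → R): 1 > 0.53, so result = 0.53
(S ∨ R) = max(0.84, 0.53) = 0.84
(S → (S ∨ R)): 0.84 ≤ 0.84, so result = 1
(Q ∨ Q) = max(0.86, 0.86) = 0.86
((S → (S ∨ R)) → (Q ∨ Q)): 1 > 0.86, so result = 0.86
(S ∨ P) = max(0.84, 0.28) = 0.84
(((S → (S ∨ R)) → (Q ∨ Q)) → (S ∨ P)): 0.86 > 0.84, so result = 0.84
(((R → Q) → R) → (((S → (S ∨ R)) → (Q ∨ Q)) → (S ∨ P))): 0.53 ≤ 0.84, so result = 1
(R ∧ Q) = min(0.53, 0.86) = 0.53
((((R → Q) → R) → (((S → (S ∨ R)) → (Q ∨ Q)) → (S ∨ P))) → (R ∧ Q)): 1 > 0.53, so result = 0.53

0.53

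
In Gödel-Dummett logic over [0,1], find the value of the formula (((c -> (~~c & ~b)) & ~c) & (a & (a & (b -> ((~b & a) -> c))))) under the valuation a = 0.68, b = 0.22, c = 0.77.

0.00

~c: Gödel ¬ of 0.77 = 0 (operand ≠ 0)
~~c: Gödel ¬ of 0 = 1 (operand is 0)
~b: Gödel ¬ of 0.22 = 0 (operand ≠ 0)
(~~c & ~b) = min(1, 0) = 0
(c -> (~~c & ~b)): 0.77 > 0, so result = 0
~c: Gödel ¬ of 0.77 = 0 (operand ≠ 0)
((c -> (~~c & ~b)) & ~c) = min(0, 0) = 0
~b: Gödel ¬ of 0.22 = 0 (operand ≠ 0)
(~b & a) = min(0, 0.68) = 0
((~b & a) -> c): 0 ≤ 0.77, so result = 1
(b -> ((~b & a) -> c)): 0.22 ≤ 1, so result = 1
(a & (b -> ((~b & a) -> c))) = min(0.68, 1) = 0.68
(a & (a & (b -> ((~b & a) -> c)))) = min(0.68, 0.68) = 0.68
(((c -> (~~c & ~b)) & ~c) & (a & (a & (b -> ((~b & a) -> c))))) = min(0, 0.68) = 0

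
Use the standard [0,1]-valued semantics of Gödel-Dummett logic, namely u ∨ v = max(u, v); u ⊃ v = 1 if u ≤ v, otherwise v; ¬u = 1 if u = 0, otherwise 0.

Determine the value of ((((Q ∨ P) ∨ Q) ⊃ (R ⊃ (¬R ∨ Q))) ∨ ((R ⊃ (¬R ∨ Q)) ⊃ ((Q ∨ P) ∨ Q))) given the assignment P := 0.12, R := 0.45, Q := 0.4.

1.00

(Q ∨ P) = max(0.4, 0.12) = 0.4
((Q ∨ P) ∨ Q) = max(0.4, 0.4) = 0.4
¬R: Gödel ¬ of 0.45 = 0 (operand ≠ 0)
(¬R ∨ Q) = max(0, 0.4) = 0.4
(R ⊃ (¬R ∨ Q)): 0.45 > 0.4, so result = 0.4
(((Q ∨ P) ∨ Q) ⊃ (R ⊃ (¬R ∨ Q))): 0.4 ≤ 0.4, so result = 1
¬R: Gödel ¬ of 0.45 = 0 (operand ≠ 0)
(¬R ∨ Q) = max(0, 0.4) = 0.4
(R ⊃ (¬R ∨ Q)): 0.45 > 0.4, so result = 0.4
(Q ∨ P) = max(0.4, 0.12) = 0.4
((Q ∨ P) ∨ Q) = max(0.4, 0.4) = 0.4
((R ⊃ (¬R ∨ Q)) ⊃ ((Q ∨ P) ∨ Q)): 0.4 ≤ 0.4, so result = 1
((((Q ∨ P) ∨ Q) ⊃ (R ⊃ (¬R ∨ Q))) ∨ ((R ⊃ (¬R ∨ Q)) ⊃ ((Q ∨ P) ∨ Q))) = max(1, 1) = 1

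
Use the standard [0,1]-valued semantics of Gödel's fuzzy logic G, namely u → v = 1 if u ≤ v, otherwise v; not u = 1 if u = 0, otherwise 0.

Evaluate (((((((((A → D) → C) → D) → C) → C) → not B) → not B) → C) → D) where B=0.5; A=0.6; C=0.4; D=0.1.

0.10

(A → D): 0.6 > 0.1, so result = 0.1
((A → D) → C): 0.1 ≤ 0.4, so result = 1
(((A → D) → C) → D): 1 > 0.1, so result = 0.1
((((A → D) → C) → D) → C): 0.1 ≤ 0.4, so result = 1
(((((A → D) → C) → D) → C) → C): 1 > 0.4, so result = 0.4
not B: Gödel ¬ of 0.5 = 0 (operand ≠ 0)
((((((A → D) → C) → D) → C) → C) → not B): 0.4 > 0, so result = 0
not B: Gödel ¬ of 0.5 = 0 (operand ≠ 0)
(((((((A → D) → C) → D) → C) → C) → not B) → not B): 0 ≤ 0, so result = 1
((((((((A → D) → C) → D) → C) → C) → not B) → not B) → C): 1 > 0.4, so result = 0.4
(((((((((A → D) → C) → D) → C) → C) → not B) → not B) → C) → D): 0.4 > 0.1, so result = 0.1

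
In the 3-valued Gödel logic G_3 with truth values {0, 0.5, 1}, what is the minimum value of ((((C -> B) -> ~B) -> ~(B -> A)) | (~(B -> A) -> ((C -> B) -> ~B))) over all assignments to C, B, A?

Every assignment gives 1. For instance at C = 0, B = 0, A = 0:
  (C -> B): 0 ≤ 0, so result = 1
  ~B: Gödel ¬ of 0 = 1 (operand is 0)
  ((C -> B) -> ~B): 1 ≤ 1, so result = 1
  (B -> A): 0 ≤ 0, so result = 1
  ~(B -> A): Gödel ¬ of 1 = 0 (operand ≠ 0)
  (((C -> B) -> ~B) -> ~(B -> A)): 1 > 0, so result = 0
  (B -> A): 0 ≤ 0, so result = 1
  ~(B -> A): Gödel ¬ of 1 = 0 (operand ≠ 0)
  (C -> B): 0 ≤ 0, so result = 1
  ~B: Gödel ¬ of 0 = 1 (operand is 0)
  ((C -> B) -> ~B): 1 ≤ 1, so result = 1
  (~(B -> A) -> ((C -> B) -> ~B)): 0 ≤ 1, so result = 1
  ((((C -> B) -> ~B) -> ~(B -> A)) | (~(B -> A) -> ((C -> B) -> ~B))) = max(0, 1) = 1
All 27 assignments give value 1 — the formula is a G_3-tautology.

1.00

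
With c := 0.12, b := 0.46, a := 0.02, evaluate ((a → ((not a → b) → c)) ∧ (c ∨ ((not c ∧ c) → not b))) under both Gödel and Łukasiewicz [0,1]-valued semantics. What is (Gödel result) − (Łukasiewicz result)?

Gödel evaluation:
  not a: Gödel ¬ of 0.02 = 0 (operand ≠ 0)
  (not a → b): 0 ≤ 0.46, so result = 1
  ((not a → b) → c): 1 > 0.12, so result = 0.12
  (a → ((not a → b) → c)): 0.02 ≤ 0.12, so result = 1
  not c: Gödel ¬ of 0.12 = 0 (operand ≠ 0)
  (not c ∧ c) = min(0, 0.12) = 0
  not b: Gödel ¬ of 0.46 = 0 (operand ≠ 0)
  ((not c ∧ c) → not b): 0 ≤ 0, so result = 1
  (c ∨ ((not c ∧ c) → not b)) = max(0.12, 1) = 1
  ((a → ((not a → b) → c)) ∧ (c ∨ ((not c ∧ c) → not b))) = min(1, 1) = 1
  Gödel value = 1
Łukasiewicz evaluation:
  not a: Łukasiewicz ¬ gives 1 − 0.02 = 0.98
  (not a → b): min(1, 1 − 0.98 + 0.46) = 0.48
  ((not a → b) → c): min(1, 1 − 0.48 + 0.12) = 0.64
  (a → ((not a → b) → c)): min(1, 1 − 0.02 + 0.64) = 1
  not c: Łukasiewicz ¬ gives 1 − 0.12 = 0.88
  (not c ∧ c) = min(0.88, 0.12) = 0.12
  not b: Łukasiewicz ¬ gives 1 − 0.46 = 0.54
  ((not c ∧ c) → not b): min(1, 1 − 0.12 + 0.54) = 1
  (c ∨ ((not c ∧ c) → not b)) = max(0.12, 1) = 1
  ((a → ((not a → b) → c)) ∧ (c ∨ ((not c ∧ c) → not b))) = min(1, 1) = 1
  Łukasiewicz value = 1
Difference: 1 − 1 = 0.00

0.00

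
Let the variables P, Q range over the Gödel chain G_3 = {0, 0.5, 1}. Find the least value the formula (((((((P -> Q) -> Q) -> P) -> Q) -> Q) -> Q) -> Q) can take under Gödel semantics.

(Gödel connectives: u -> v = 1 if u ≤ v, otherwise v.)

0.50

The minimum is attained at P = 0, Q = 0.5:
  (P -> Q): 0 ≤ 0.5, so result = 1
  ((P -> Q) -> Q): 1 > 0.5, so result = 0.5
  (((P -> Q) -> Q) -> P): 0.5 > 0, so result = 0
  ((((P -> Q) -> Q) -> P) -> Q): 0 ≤ 0.5, so result = 1
  (((((P -> Q) -> Q) -> P) -> Q) -> Q): 1 > 0.5, so result = 0.5
  ((((((P -> Q) -> Q) -> P) -> Q) -> Q) -> Q): 0.5 ≤ 0.5, so result = 1
  (((((((P -> Q) -> Q) -> P) -> Q) -> Q) -> Q) -> Q): 1 > 0.5, so result = 0.5
Checking all 9 assignments confirms none give a value below 0.50.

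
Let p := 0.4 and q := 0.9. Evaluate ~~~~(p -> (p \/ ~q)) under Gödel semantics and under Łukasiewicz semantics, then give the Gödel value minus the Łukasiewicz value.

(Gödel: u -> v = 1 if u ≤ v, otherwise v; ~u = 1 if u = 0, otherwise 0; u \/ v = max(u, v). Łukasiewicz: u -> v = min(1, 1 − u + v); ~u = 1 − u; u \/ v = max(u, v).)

0.00

Gödel evaluation:
  ~q: Gödel ¬ of 0.9 = 0 (operand ≠ 0)
  (p \/ ~q) = max(0.4, 0) = 0.4
  (p -> (p \/ ~q)): 0.4 ≤ 0.4, so result = 1
  ~(p -> (p \/ ~q)): Gödel ¬ of 1 = 0 (operand ≠ 0)
  ~~(p -> (p \/ ~q)): Gödel ¬ of 0 = 1 (operand is 0)
  ~~~(p -> (p \/ ~q)): Gödel ¬ of 1 = 0 (operand ≠ 0)
  ~~~~(p -> (p \/ ~q)): Gödel ¬ of 0 = 1 (operand is 0)
  Gödel value = 1
Łukasiewicz evaluation:
  ~q: Łukasiewicz ¬ gives 1 − 0.9 = 0.1
  (p \/ ~q) = max(0.4, 0.1) = 0.4
  (p -> (p \/ ~q)): min(1, 1 − 0.4 + 0.4) = 1
  ~(p -> (p \/ ~q)): Łukasiewicz ¬ gives 1 − 1 = 0
  ~~(p -> (p \/ ~q)): Łukasiewicz ¬ gives 1 − 0 = 1
  ~~~(p -> (p \/ ~q)): Łukasiewicz ¬ gives 1 − 1 = 0
  ~~~~(p -> (p \/ ~q)): Łukasiewicz ¬ gives 1 − 0 = 1
  Łukasiewicz value = 1
Difference: 1 − 1 = 0.00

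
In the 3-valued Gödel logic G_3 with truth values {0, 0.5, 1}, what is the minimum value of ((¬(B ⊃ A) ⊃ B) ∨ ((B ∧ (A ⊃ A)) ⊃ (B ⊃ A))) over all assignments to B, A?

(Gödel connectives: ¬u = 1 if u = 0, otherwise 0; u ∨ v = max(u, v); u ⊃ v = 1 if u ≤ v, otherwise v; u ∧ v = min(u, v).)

0.50

The minimum is attained at B = 0.5, A = 0:
  (B ⊃ A): 0.5 > 0, so result = 0
  ¬(B ⊃ A): Gödel ¬ of 0 = 1 (operand is 0)
  (¬(B ⊃ A) ⊃ B): 1 > 0.5, so result = 0.5
  (A ⊃ A): 0 ≤ 0, so result = 1
  (B ∧ (A ⊃ A)) = min(0.5, 1) = 0.5
  (B ⊃ A): 0.5 > 0, so result = 0
  ((B ∧ (A ⊃ A)) ⊃ (B ⊃ A)): 0.5 > 0, so result = 0
  ((¬(B ⊃ A) ⊃ B) ∨ ((B ∧ (A ⊃ A)) ⊃ (B ⊃ A))) = max(0.5, 0) = 0.5
Checking all 9 assignments confirms none give a value below 0.50.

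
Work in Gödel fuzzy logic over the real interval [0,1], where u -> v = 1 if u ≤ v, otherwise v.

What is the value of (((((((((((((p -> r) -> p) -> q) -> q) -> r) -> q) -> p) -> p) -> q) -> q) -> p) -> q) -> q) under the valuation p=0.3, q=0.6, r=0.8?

0.60

(p -> r): 0.3 ≤ 0.8, so result = 1
((p -> r) -> p): 1 > 0.3, so result = 0.3
(((p -> r) -> p) -> q): 0.3 ≤ 0.6, so result = 1
((((p -> r) -> p) -> q) -> q): 1 > 0.6, so result = 0.6
(((((p -> r) -> p) -> q) -> q) -> r): 0.6 ≤ 0.8, so result = 1
((((((p -> r) -> p) -> q) -> q) -> r) -> q): 1 > 0.6, so result = 0.6
(((((((p -> r) -> p) -> q) -> q) -> r) -> q) -> p): 0.6 > 0.3, so result = 0.3
((((((((p -> r) -> p) -> q) -> q) -> r) -> q) -> p) -> p): 0.3 ≤ 0.3, so result = 1
(((((((((p -> r) -> p) -> q) -> q) -> r) -> q) -> p) -> p) -> q): 1 > 0.6, so result = 0.6
((((((((((p -> r) -> p) -> q) -> q) -> r) -> q) -> p) -> p) -> q) -> q): 0.6 ≤ 0.6, so result = 1
(((((((((((p -> r) -> p) -> q) -> q) -> r) -> q) -> p) -> p) -> q) -> q) -> p): 1 > 0.3, so result = 0.3
((((((((((((p -> r) -> p) -> q) -> q) -> r) -> q) -> p) -> p) -> q) -> q) -> p) -> q): 0.3 ≤ 0.6, so result = 1
(((((((((((((p -> r) -> p) -> q) -> q) -> r) -> q) -> p) -> p) -> q) -> q) -> p) -> q) -> q): 1 > 0.6, so result = 0.6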